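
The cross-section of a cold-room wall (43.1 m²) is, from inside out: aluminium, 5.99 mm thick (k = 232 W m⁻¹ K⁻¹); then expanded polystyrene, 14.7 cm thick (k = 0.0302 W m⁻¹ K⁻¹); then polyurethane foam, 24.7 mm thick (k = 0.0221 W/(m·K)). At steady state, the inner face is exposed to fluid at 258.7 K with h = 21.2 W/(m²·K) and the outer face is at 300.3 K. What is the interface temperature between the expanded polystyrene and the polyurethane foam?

Series thermal resistances, inner to outer:
  R_conv,in = 1/(hA) = 1/(21.2·43.1) = 0.001094 K/W
  R_aluminium = L/(kA) = 0.00599/(232·43.1) = 5.990×10^-7 K/W
  R_expanded polystyrene = L/(kA) = 0.147/(0.0302·43.1) = 0.1129 K/W
  R_polyurethane foam = L/(kA) = 0.0247/(0.0221·43.1) = 0.02593 K/W
ΣR = 0.001094 + 5.990×10^-7 + 0.1129 + 0.02593 = 0.1399 K/W
Q = ΔT/ΣR = (258.7 K − 300.3 K)/0.1399 = -297.4 W
From the inner boundary to the expanded polystyrene/polyurethane foam interface, ΣR_partial = 0.1140 K/W.
T_interface = T_in − Q·ΣR_partial = 258.7 K − (-297.4)(0.1140) = 292.6 K

T = 292.6 K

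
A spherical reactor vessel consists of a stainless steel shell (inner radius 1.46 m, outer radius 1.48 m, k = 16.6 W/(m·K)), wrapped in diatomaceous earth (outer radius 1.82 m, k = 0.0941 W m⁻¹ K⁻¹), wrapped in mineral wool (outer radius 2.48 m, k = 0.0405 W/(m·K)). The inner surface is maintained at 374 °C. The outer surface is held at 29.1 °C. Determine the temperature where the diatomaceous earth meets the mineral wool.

T = 281 °C

Resistance network (inner→outer):
  R_stainless steel = (1/1.46 − 1/1.48)/(4πk) = 0.009256/(4π·16.6) = 4.437×10^-5 K/W
  R_diatomaceous earth = (1/1.48 − 1/1.82)/(4πk) = 0.1262/(4π·0.0941) = 0.1067 K/W
  R_mineral wool = (1/1.82 − 1/2.48)/(4πk) = 0.1462/(4π·0.0405) = 0.2873 K/W
ΣR = 4.437×10^-5 + 0.1067 + 0.2873 = 0.3940 K/W
Q = ΔT/ΣR = (374 °C − 29.1 °C)/0.3940 = 875.4 W
From the inner boundary to the diatomaceous earth/mineral wool interface, ΣR_partial = 0.1067 K/W.
T_interface = T_in − Q·ΣR_partial = 374 °C − (875.4)(0.1067) = 281 °C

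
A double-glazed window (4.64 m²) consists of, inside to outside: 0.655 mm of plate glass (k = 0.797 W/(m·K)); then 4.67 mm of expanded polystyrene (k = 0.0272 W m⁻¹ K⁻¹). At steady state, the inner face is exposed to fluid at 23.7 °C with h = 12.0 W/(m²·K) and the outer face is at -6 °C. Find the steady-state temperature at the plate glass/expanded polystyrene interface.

Treat each layer as a resistance in series:
  R_conv,in = 1/(hA) = 1/(12.0·4.64) = 0.01796 K/W
  R_plate glass = L/(kA) = 6.55×10^-4/(0.797·4.64) = 1.771×10^-4 K/W
  R_expanded polystyrene = L/(kA) = 0.00467/(0.0272·4.64) = 0.03700 K/W
ΣR = 0.01796 + 1.771×10^-4 + 0.03700 = 0.05514 K/W
Q = ΔT/ΣR = (23.7 °C − -6 °C)/0.05514 = 538.6 W
From the inner boundary to the plate glass/expanded polystyrene interface, ΣR_partial = 0.01814 K/W.
T_interface = T_in − Q·ΣR_partial = 23.7 °C − (538.6)(0.01814) = 13.9 °C

T = 13.9 °C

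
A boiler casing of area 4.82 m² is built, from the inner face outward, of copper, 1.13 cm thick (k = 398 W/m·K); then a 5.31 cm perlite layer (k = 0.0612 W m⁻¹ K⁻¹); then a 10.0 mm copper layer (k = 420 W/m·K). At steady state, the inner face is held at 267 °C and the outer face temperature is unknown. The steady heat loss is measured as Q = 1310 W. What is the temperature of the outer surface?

T_out = 31.2 °C

Series resistances:
  R_copper = L/(kA) = 0.0113/(398·4.82) = 5.890×10^-6 K/W
  R_perlite = L/(kA) = 0.0531/(0.0612·4.82) = 0.1800 K/W
  R_copper = L/(kA) = 0.0100/(420·4.82) = 4.940×10^-6 K/W
ΣR = 0.1800 K/W
ΔT = Q·ΣR = 1310 × 0.1800 = 235.8 K
Heat flows outward, so T_out = T_in − ΔT = 267 − 235.8 = 31.2 °C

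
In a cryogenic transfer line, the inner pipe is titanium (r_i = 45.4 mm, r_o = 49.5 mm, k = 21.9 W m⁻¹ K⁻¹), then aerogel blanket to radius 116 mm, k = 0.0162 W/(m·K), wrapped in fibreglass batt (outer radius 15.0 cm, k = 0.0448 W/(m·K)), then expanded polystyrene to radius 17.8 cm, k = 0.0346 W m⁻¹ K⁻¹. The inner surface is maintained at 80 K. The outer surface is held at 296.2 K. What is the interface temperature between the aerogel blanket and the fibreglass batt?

Resistance network (inner→outer):
  R'_titanium = ln(0.0495/0.0454)/(2πk) = 0.08646/(2π·21.9) = 6.283×10^-4 m·K/W
  R'_aerogel blanket = ln(0.116/0.0495)/(2πk) = 0.8516/(2π·0.0162) = 8.367 m·K/W
  R'_fibreglass batt = ln(0.150/0.116)/(2πk) = 0.2570/(2π·0.0448) = 0.9132 m·K/W
  R'_expanded polystyrene = ln(0.178/0.150)/(2πk) = 0.1711/(2π·0.0346) = 0.7873 m·K/W
ΣR = 6.283×10^-4 + 8.367 + 0.9132 + 0.7873 = 10.07 m·K/W
Q' = ΔT/ΣR = (80 K − 296.2 K)/10.07 = -21.47 W/m
From the inner boundary to the aerogel blanket/fibreglass batt interface, ΣR_partial = 8.368 m·K/W.
T_interface = T_in − Q'·ΣR_partial = 80 K − (-21.47)(8.368) = 259.7 K

T = 259.7 K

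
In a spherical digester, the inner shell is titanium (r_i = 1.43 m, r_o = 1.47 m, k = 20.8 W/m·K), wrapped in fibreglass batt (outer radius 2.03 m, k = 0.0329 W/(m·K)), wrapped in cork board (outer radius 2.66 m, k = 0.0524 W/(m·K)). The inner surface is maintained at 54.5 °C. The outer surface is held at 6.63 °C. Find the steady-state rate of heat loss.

Q = 75.8 W

Series thermal resistances, inner to outer:
  R_titanium = (1/1.43 − 1/1.47)/(4πk) = 0.01903/(4π·20.8) = 7.280×10^-5 K/W
  R_fibreglass batt = (1/1.47 − 1/2.03)/(4πk) = 0.1877/(4π·0.0329) = 0.4539 K/W
  R_cork board = (1/2.03 − 1/2.66)/(4πk) = 0.1167/(4π·0.0524) = 0.1772 K/W
ΣR = 7.280×10^-5 + 0.4539 + 0.1772 = 0.6312 K/W
Q = ΔT/ΣR = (54.5 °C − 6.63 °C)/0.6312 = 75.8 W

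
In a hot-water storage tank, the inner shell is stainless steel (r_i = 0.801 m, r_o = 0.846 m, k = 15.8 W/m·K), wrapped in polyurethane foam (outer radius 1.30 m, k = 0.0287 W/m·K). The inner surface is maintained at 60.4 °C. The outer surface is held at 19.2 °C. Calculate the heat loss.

Treat each layer as a resistance in series:
  R_stainless steel = (1/0.801 − 1/0.846)/(4πk) = 0.06641/(4π·15.8) = 3.345×10^-4 K/W
  R_polyurethane foam = (1/0.846 − 1/1.30)/(4πk) = 0.4128/(4π·0.0287) = 1.145 K/W
ΣR = 3.345×10^-4 + 1.145 = 1.145 K/W
Q = ΔT/ΣR = (60.4 °C − 19.2 °C)/1.145 = 36.0 W

Q = 36.0 W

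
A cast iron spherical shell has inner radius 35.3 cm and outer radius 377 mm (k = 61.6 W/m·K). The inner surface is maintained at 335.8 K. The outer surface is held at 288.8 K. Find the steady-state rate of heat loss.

Q = 4πk·ΔT/(1/r₁ − 1/r₂) = 4π × 61.6 × 47 / (1/0.353 − 1/0.377) = 2.02×10^5 W

Q = 2.02×10^5 W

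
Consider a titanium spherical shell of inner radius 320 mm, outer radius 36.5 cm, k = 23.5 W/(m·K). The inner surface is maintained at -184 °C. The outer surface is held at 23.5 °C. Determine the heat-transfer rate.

Q = 4πk·ΔT/(1/r₁ − 1/r₂) = 4π × 23.5 × 207.5 / (1/0.320 − 1/0.365) = 1.59×10^5 W

Q = 159 kW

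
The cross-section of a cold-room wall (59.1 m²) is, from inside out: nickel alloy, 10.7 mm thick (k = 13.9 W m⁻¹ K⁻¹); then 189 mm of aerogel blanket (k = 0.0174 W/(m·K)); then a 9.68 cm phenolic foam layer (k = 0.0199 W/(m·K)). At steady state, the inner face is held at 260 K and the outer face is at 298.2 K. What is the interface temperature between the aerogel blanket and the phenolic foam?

T = 286.4 K

Treat each layer as a resistance in series:
  R_nickel alloy = L/(kA) = 0.0107/(13.9·59.1) = 1.303×10^-5 K/W
  R_aerogel blanket = L/(kA) = 0.189/(0.0174·59.1) = 0.1838 K/W
  R_phenolic foam = L/(kA) = 0.0968/(0.0199·59.1) = 0.08231 K/W
ΣR = 1.303×10^-5 + 0.1838 + 0.08231 = 0.2661 K/W
Q = ΔT/ΣR = (260 K − 298.2 K)/0.2661 = -143.6 W
From the inner boundary to the aerogel blanket/phenolic foam interface, ΣR_partial = 0.1838 K/W.
T_interface = T_in − Q·ΣR_partial = 260 K − (-143.6)(0.1838) = 286.4 K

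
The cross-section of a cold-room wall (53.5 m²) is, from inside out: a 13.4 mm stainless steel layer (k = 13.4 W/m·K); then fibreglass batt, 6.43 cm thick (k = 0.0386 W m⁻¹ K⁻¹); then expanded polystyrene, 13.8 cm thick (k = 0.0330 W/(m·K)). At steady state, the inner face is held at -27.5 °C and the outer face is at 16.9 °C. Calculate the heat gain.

Q = 406 W

Resistance network (inner→outer):
  R_stainless steel = L/(kA) = 0.0134/(13.4·53.5) = 1.869×10^-5 K/W
  R_fibreglass batt = L/(kA) = 0.0643/(0.0386·53.5) = 0.03114 K/W
  R_expanded polystyrene = L/(kA) = 0.138/(0.0330·53.5) = 0.07816 K/W
ΣR = 1.869×10^-5 + 0.03114 + 0.07816 = 0.1093 K/W
Q = ΔT/ΣR = (-27.5 °C − 16.9 °C)/0.1093 = -406 W
(Negative Q ⇒ heat flows inward; heat gain = 406 W.)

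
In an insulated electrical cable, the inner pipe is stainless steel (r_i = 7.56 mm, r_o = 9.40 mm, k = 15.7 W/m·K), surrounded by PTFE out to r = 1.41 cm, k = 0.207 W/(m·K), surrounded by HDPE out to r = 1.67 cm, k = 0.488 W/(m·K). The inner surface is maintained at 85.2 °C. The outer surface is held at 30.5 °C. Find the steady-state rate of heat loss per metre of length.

Q' = 148 W/m

Resistance network (inner→outer):
  R'_stainless steel = ln(0.00940/0.00756)/(2πk) = 0.2178/(2π·15.7) = 0.002208 m·K/W
  R'_PTFE = ln(0.0141/0.00940)/(2πk) = 0.4055/(2π·0.207) = 0.3117 m·K/W
  R'_HDPE = ln(0.0167/0.0141)/(2πk) = 0.1692/(2π·0.488) = 0.05519 m·K/W
ΣR = 0.002208 + 0.3117 + 0.05519 = 0.3691 m·K/W
Q' = ΔT/ΣR = (85.2 °C − 30.5 °C)/0.3691 = 148 W/m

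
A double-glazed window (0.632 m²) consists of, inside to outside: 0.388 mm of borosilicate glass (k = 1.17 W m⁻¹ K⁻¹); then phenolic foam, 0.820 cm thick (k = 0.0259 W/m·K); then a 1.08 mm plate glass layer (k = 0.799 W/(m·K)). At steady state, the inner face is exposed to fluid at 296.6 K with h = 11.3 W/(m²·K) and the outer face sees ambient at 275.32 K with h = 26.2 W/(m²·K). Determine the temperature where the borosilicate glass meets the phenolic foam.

Treat each layer as a resistance in series:
  R_conv,in = 1/(hA) = 1/(11.3·0.632) = 0.1400 K/W
  R_borosilicate glass = L/(kA) = 3.88×10^-4/(1.17·0.632) = 5.247×10^-4 K/W
  R_phenolic foam = L/(kA) = 0.00820/(0.0259·0.632) = 0.5010 K/W
  R_plate glass = L/(kA) = 0.00108/(0.799·0.632) = 0.002139 K/W
  R_conv,out = 1/(hA) = 1/(26.2·0.632) = 0.06039 K/W
ΣR = 0.1400 + 5.247×10^-4 + 0.5010 + 0.002139 + 0.06039 = 0.7041 K/W
Q = ΔT/ΣR = (296.6 K − 275.32 K)/0.7041 = 30.22 W
From the inner boundary to the borosilicate glass/phenolic foam interface, ΣR_partial = 0.1405 K/W.
T_interface = T_in − Q·ΣR_partial = 296.6 K − (30.22)(0.1405) = 292.4 K

T = 292.4 K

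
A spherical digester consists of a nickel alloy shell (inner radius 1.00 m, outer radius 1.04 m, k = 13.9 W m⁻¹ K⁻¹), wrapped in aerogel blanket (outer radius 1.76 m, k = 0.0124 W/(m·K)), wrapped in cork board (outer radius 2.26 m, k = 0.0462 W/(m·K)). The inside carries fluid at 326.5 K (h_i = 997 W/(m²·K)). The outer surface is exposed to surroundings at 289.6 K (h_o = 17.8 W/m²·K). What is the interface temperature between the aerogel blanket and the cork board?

Resistance network (inner→outer):
  R_conv,in = 1/(4πr²h) = 1/(4π·1.00²·997) = 7.982×10^-5 K/W
  R_nickel alloy = (1/1.00 − 1/1.04)/(4πk) = 0.03846/(4π·13.9) = 2.202×10^-4 K/W
  R_aerogel blanket = (1/1.04 − 1/1.76)/(4πk) = 0.3934/(4π·0.0124) = 2.524 K/W
  R_cork board = (1/1.76 − 1/2.26)/(4πk) = 0.1257/(4π·0.0462) = 0.2165 K/W
  R_conv,out = 1/(4πr²h) = 1/(4π·2.26²·17.8) = 8.753×10^-4 K/W
ΣR = 7.982×10^-5 + 2.202×10^-4 + 2.524 + 0.2165 + 8.753×10^-4 = 2.742 K/W
Q = ΔT/ΣR = (326.5 K − 289.6 K)/2.742 = 13.46 W
From the inner boundary to the aerogel blanket/cork board interface, ΣR_partial = 2.524 K/W.
T_interface = T_in − Q·ΣR_partial = 326.5 K − (13.46)(2.524) = 292.5 K

T = 292.5 K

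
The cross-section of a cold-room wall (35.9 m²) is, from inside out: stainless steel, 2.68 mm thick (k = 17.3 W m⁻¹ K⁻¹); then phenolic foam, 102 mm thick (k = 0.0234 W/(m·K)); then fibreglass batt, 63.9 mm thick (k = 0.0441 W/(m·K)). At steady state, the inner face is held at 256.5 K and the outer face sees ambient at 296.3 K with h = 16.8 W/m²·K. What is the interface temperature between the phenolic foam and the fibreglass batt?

T = 286.1 K

Resistance network (inner→outer):
  R_stainless steel = L/(kA) = 0.00268/(17.3·35.9) = 4.315×10^-6 K/W
  R_phenolic foam = L/(kA) = 0.102/(0.0234·35.9) = 0.1214 K/W
  R_fibreglass batt = L/(kA) = 0.0639/(0.0441·35.9) = 0.04036 K/W
  R_conv,out = 1/(hA) = 1/(16.8·35.9) = 0.001658 K/W
ΣR = 4.315×10^-6 + 0.1214 + 0.04036 + 0.001658 = 0.1634 K/W
Q = ΔT/ΣR = (256.5 K − 296.3 K)/0.1634 = -243.6 W
From the inner boundary to the phenolic foam/fibreglass batt interface, ΣR_partial = 0.1214 K/W.
T_interface = T_in − Q·ΣR_partial = 256.5 K − (-243.6)(0.1214) = 286.1 K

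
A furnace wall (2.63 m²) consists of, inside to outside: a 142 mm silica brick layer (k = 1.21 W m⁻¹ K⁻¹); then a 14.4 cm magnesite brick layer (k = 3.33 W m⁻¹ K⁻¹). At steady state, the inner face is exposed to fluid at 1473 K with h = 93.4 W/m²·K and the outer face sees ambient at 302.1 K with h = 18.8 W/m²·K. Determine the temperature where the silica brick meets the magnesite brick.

T = 805 K

Treat each layer as a resistance in series:
  R_conv,in = 1/(hA) = 1/(93.4·2.63) = 0.004071 K/W
  R_silica brick = L/(kA) = 0.142/(1.21·2.63) = 0.04462 K/W
  R_magnesite brick = L/(kA) = 0.144/(3.33·2.63) = 0.01644 K/W
  R_conv,out = 1/(hA) = 1/(18.8·2.63) = 0.02022 K/W
ΣR = 0.004071 + 0.04462 + 0.01644 + 0.02022 = 0.08535 K/W
Q = ΔT/ΣR = (1473 K − 302.1 K)/0.08535 = 13720 W
From the inner boundary to the silica brick/magnesite brick interface, ΣR_partial = 0.04869 K/W.
T_interface = T_in − Q·ΣR_partial = 1473 K − (13720)(0.04869) = 805 K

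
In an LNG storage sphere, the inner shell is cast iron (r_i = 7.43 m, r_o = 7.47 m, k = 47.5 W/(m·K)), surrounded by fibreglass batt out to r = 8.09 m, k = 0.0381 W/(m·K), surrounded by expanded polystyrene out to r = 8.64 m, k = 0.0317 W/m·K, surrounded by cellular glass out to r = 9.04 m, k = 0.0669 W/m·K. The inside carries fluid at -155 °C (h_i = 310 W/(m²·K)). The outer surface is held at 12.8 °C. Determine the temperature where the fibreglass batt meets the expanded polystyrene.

Series thermal resistances, inner to outer:
  R_conv,in = 1/(4πr²h) = 1/(4π·7.43²·310) = 4.650×10^-6 K/W
  R_cast iron = (1/7.43 − 1/7.47)/(4πk) = 7.207×10^-4/(4π·47.5) = 1.207×10^-6 K/W
  R_fibreglass batt = (1/7.47 − 1/8.09)/(4πk) = 0.01026/(4π·0.0381) = 0.02143 K/W
  R_expanded polystyrene = (1/8.09 − 1/8.64)/(4πk) = 0.007869/(4π·0.0317) = 0.01975 K/W
  R_cellular glass = (1/8.64 − 1/9.04)/(4πk) = 0.005121/(4π·0.0669) = 0.006092 K/W
ΣR = 4.650×10^-6 + 1.207×10^-6 + 0.02143 + 0.01975 + 0.006092 = 0.04728 K/W
Q = ΔT/ΣR = (-155 °C − 12.8 °C)/0.04728 = -3549 W
From the inner boundary to the fibreglass batt/expanded polystyrene interface, ΣR_partial = 0.02144 K/W.
T_interface = T_in − Q·ΣR_partial = -155 °C − (-3549)(0.02144) = -78.9 °C

T = -78.9 °C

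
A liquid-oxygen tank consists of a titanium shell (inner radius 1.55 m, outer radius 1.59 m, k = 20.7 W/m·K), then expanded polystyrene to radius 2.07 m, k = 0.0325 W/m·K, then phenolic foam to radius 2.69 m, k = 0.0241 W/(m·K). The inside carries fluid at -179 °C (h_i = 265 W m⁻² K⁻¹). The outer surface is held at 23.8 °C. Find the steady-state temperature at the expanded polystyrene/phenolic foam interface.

Treat each layer as a resistance in series:
  R_conv,in = 1/(4πr²h) = 1/(4π·1.55²·265) = 1.250×10^-4 K/W
  R_titanium = (1/1.55 − 1/1.59)/(4πk) = 0.01623/(4π·20.7) = 6.240×10^-5 K/W
  R_expanded polystyrene = (1/1.59 − 1/2.07)/(4πk) = 0.1458/(4π·0.0325) = 0.3571 K/W
  R_phenolic foam = (1/2.07 − 1/2.69)/(4πk) = 0.1113/(4π·0.0241) = 0.3677 K/W
ΣR = 1.250×10^-4 + 6.240×10^-5 + 0.3571 + 0.3677 = 0.7250 K/W
Q = ΔT/ΣR = (-179 °C − 23.8 °C)/0.7250 = -279.7 W
From the inner boundary to the expanded polystyrene/phenolic foam interface, ΣR_partial = 0.3573 K/W.
T_interface = T_in − Q·ΣR_partial = -179 °C − (-279.7)(0.3573) = -79.1 °C

T = -79.1 °C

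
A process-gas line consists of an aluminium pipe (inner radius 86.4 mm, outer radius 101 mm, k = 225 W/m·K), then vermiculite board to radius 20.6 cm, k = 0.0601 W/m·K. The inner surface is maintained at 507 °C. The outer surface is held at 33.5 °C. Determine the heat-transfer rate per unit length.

Treat each layer as a resistance in series:
  R'_aluminium = ln(0.101/0.0864)/(2πk) = 0.1561/(2π·225) = 1.104×10^-4 m·K/W
  R'_vermiculite board = ln(0.206/0.101)/(2πk) = 0.7128/(2π·0.0601) = 1.887 m·K/W
ΣR = 1.104×10^-4 + 1.887 = 1.887 m·K/W
Q' = ΔT/ΣR = (507 °C − 33.5 °C)/1.887 = 251 W/m

Q' = 251 W/m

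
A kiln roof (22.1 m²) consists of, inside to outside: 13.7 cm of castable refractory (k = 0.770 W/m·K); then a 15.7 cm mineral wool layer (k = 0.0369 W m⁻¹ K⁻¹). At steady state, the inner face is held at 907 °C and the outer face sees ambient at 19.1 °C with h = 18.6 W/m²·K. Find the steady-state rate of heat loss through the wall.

Resistance network (inner→outer):
  R_castable refractory = L/(kA) = 0.137/(0.770·22.1) = 0.008051 K/W
  R_mineral wool = L/(kA) = 0.157/(0.0369·22.1) = 0.1925 K/W
  R_conv,out = 1/(hA) = 1/(18.6·22.1) = 0.002433 K/W
ΣR = 0.008051 + 0.1925 + 0.002433 = 0.2030 K/W
Q = ΔT/ΣR = (907 °C − 19.1 °C)/0.2030 = 4370 W

Q = 4370 W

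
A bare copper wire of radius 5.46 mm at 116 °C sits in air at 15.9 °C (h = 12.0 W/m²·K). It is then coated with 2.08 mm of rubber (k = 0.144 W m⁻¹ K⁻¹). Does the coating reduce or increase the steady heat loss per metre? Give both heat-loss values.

Critical radius for a cylinder: r_cr = k/h = 0.0120 m = 1.20 cm.
Outer radius after coating: r₂ = 0.00546 + 0.00208 = 0.00754 m.
Since r₁ < r_cr and r₂ ≤ r_cr, the coating moves toward the maximum at r_cr — heat loss rises.
Bare: R = 1/(2πr₁h) = 2.429 m·K/W; Q = 100.1/2.429 = 41.2 W/m.
Coated: R = R_cond + R_conv = 2.116 m·K/W; Q = 100.1/2.116 = 47.3 W/m.

increases: 41.2 → 47.3 W/m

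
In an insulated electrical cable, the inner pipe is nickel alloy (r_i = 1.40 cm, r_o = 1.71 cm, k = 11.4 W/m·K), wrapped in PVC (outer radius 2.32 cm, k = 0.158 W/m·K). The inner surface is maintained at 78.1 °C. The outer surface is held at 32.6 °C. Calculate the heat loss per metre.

Q' = 147 W/m

Treat each layer as a resistance in series:
  R'_nickel alloy = ln(0.0171/0.0140)/(2πk) = 0.2000/(2π·11.4) = 0.002792 m·K/W
  R'_PVC = ln(0.0232/0.0171)/(2πk) = 0.3051/(2π·0.158) = 0.3073 m·K/W
ΣR = 0.002792 + 0.3073 = 0.3101 m·K/W
Q' = ΔT/ΣR = (78.1 °C − 32.6 °C)/0.3101 = 147 W/m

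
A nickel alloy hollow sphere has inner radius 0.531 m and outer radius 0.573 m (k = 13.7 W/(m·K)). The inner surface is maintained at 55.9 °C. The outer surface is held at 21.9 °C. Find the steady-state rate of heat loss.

Q = 42.4 kW

Q = 4πk·ΔT/(1/r₁ − 1/r₂) = 4π × 13.7 × 34 / (1/0.531 − 1/0.573) = 42400 W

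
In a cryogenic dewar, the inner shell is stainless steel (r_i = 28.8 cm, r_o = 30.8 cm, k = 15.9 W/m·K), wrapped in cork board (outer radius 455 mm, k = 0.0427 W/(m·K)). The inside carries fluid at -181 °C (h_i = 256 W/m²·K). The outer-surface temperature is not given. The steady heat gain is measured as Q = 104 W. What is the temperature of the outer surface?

T_out = 22.8 °C

Series resistances:
  R_conv,in = 1/(4πr²h) = 1/(4π·0.288²·256) = 0.003748 K/W
  R_stainless steel = (1/0.288 − 1/0.308)/(4πk) = 0.2255/(4π·15.9) = 0.001128 K/W
  R_cork board = (1/0.308 − 1/0.455)/(4πk) = 1.049/(4π·0.0427) = 1.955 K/W
ΣR = 1.960 K/W
ΔT = Q·ΣR = 104 × 1.960 = 203.8 K
Heat flows inward, so T_out = T_in + ΔT = -181 + 203.8 = 22.8 °C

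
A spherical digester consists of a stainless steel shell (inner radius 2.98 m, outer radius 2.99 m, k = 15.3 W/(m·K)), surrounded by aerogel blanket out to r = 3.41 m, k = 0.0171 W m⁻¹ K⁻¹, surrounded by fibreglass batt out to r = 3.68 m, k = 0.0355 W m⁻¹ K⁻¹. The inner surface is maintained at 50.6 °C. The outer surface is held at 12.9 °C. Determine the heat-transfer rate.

Q = 157 W

Resistance network (inner→outer):
  R_stainless steel = (1/2.98 − 1/2.99)/(4πk) = 0.001122/(4π·15.3) = 5.837×10^-6 K/W
  R_aerogel blanket = (1/2.99 − 1/3.41)/(4πk) = 0.04119/(4π·0.0171) = 0.1917 K/W
  R_fibreglass batt = (1/3.41 − 1/3.68)/(4πk) = 0.02152/(4π·0.0355) = 0.04823 K/W
ΣR = 5.837×10^-6 + 0.1917 + 0.04823 = 0.2399 K/W
Q = ΔT/ΣR = (50.6 °C − 12.9 °C)/0.2399 = 157 W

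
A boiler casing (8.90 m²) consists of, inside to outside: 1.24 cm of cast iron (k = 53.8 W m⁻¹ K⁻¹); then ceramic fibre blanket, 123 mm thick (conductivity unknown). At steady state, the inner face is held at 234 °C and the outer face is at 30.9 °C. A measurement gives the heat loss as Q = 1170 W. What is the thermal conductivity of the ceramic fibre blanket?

ΣR = ΔT/Q = |234 − 30.9|/1170 = 0.1736 K/W
Known resistances:
  R_cast iron = L/(kA) = 0.0124/(53.8·8.90) = 2.590×10^-5 K/W
R_ceramic fibre blanket = ΣR − ΣR_known = 0.1736 − 2.590×10^-5 = 0.1736 K/W
L/(kA) = 0.1736 ⇒ k = 0.123/(0.1736·8.90) = 0.0796 W/m·K

k = 0.0796 W/m·K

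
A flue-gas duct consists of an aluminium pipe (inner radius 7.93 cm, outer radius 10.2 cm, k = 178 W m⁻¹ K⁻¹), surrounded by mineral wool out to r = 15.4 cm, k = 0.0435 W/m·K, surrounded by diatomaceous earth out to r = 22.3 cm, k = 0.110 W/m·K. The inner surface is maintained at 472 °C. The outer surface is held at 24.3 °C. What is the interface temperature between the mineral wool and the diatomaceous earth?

T = 142 °C

Treat each layer as a resistance in series:
  R'_aluminium = ln(0.102/0.0793)/(2πk) = 0.2517/(2π·178) = 2.251×10^-4 m·K/W
  R'_mineral wool = ln(0.154/0.102)/(2πk) = 0.4120/(2π·0.0435) = 1.507 m·K/W
  R'_diatomaceous earth = ln(0.223/0.154)/(2πk) = 0.3702/(2π·0.110) = 0.5357 m·K/W
ΣR = 2.251×10^-4 + 1.507 + 0.5357 = 2.043 m·K/W
Q' = ΔT/ΣR = (472 °C − 24.3 °C)/2.043 = 219.1 W/m
From the inner boundary to the mineral wool/diatomaceous earth interface, ΣR_partial = 1.507 m·K/W.
T_interface = T_in − Q'·ΣR_partial = 472 °C − (219.1)(1.507) = 142 °C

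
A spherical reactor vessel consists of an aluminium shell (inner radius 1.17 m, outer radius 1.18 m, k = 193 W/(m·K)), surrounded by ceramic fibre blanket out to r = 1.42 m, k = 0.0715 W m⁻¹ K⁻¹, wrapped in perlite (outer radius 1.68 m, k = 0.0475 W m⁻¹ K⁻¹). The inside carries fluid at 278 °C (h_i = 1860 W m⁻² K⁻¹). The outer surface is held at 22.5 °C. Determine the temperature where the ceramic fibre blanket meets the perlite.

Treat each layer as a resistance in series:
  R_conv,in = 1/(4πr²h) = 1/(4π·1.17²·1860) = 3.125×10^-5 K/W
  R_aluminium = (1/1.17 − 1/1.18)/(4πk) = 0.007243/(4π·193) = 2.987×10^-6 K/W
  R_ceramic fibre blanket = (1/1.18 − 1/1.42)/(4πk) = 0.1432/(4π·0.0715) = 0.1594 K/W
  R_perlite = (1/1.42 − 1/1.68)/(4πk) = 0.1090/(4π·0.0475) = 0.1826 K/W
ΣR = 3.125×10^-5 + 2.987×10^-6 + 0.1594 + 0.1826 = 0.3420 K/W
Q = ΔT/ΣR = (278 °C − 22.5 °C)/0.3420 = 747.1 W
From the inner boundary to the ceramic fibre blanket/perlite interface, ΣR_partial = 0.1594 K/W.
T_interface = T_in − Q·ΣR_partial = 278 °C − (747.1)(0.1594) = 159 °C

T = 159 °C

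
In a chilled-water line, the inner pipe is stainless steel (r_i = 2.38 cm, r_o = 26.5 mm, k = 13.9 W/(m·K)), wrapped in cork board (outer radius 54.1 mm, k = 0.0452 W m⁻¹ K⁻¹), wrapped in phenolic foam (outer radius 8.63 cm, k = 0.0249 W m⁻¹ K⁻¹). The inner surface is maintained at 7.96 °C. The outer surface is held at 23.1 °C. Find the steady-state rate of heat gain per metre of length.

Treat each layer as a resistance in series:
  R'_stainless steel = ln(0.0265/0.0238)/(2πk) = 0.1075/(2π·13.9) = 0.001230 m·K/W
  R'_cork board = ln(0.0541/0.0265)/(2πk) = 0.7137/(2π·0.0452) = 2.513 m·K/W
  R'_phenolic foam = ln(0.0863/0.0541)/(2πk) = 0.4670/(2π·0.0249) = 2.985 m·K/W
ΣR = 0.001230 + 2.513 + 2.985 = 5.499 m·K/W
Q' = ΔT/ΣR = (7.96 °C − 23.1 °C)/5.499 = -2.75 W/m
(Negative Q' ⇒ heat flows inward; heat gain = 2.75 W/m.)

Q' = 2.75 W/m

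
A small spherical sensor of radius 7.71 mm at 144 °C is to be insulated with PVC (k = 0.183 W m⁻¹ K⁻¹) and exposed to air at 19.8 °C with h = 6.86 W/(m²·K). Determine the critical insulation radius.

For a sphere, r_cr = 2k_ins/h = 2·0.183/6.86 = 0.0534 m = 5.34 cm

r_cr = 5.34 cm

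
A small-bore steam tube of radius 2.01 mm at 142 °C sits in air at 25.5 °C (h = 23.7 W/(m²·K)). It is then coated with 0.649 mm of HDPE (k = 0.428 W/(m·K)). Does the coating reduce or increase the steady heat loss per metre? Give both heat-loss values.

increases: 34.9 → 44.3 W/m

Critical radius for a cylinder: r_cr = k/h = 0.0181 m = 1.81 cm.
Outer radius after coating: r₂ = 0.00201 + 6.49×10^-4 = 0.002659 m.
Since r₁ < r_cr and r₂ ≤ r_cr, the coating moves toward the maximum at r_cr — heat loss rises.
Bare: R = 1/(2πr₁h) = 3.341 m·K/W; Q = 116.5/3.341 = 34.9 W/m.
Coated: R = R_cond + R_conv = 2.630 m·K/W; Q = 116.5/2.630 = 44.3 W/m.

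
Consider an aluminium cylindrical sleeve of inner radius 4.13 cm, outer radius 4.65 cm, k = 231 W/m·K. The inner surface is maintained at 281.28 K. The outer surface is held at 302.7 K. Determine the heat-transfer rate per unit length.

Q' = 2πk·ΔT/ln(r₂/r₁) = 2π × 231 × 21.42 / ln(0.0465/0.0413) = 2.62×10^5 W/m

Q' = 262 kW/m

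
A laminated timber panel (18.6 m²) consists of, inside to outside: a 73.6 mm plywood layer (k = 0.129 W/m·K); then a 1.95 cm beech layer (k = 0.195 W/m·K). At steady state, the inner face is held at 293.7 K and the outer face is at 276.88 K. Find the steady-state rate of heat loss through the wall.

Q = 467 W

Series thermal resistances, inner to outer:
  R_plywood = L/(kA) = 0.0736/(0.129·18.6) = 0.03067 K/W
  R_beech = L/(kA) = 0.0195/(0.195·18.6) = 0.005376 K/W
ΣR = 0.03067 + 0.005376 = 0.03605 K/W
Q = ΔT/ΣR = (293.7 K − 276.88 K)/0.03605 = 467 W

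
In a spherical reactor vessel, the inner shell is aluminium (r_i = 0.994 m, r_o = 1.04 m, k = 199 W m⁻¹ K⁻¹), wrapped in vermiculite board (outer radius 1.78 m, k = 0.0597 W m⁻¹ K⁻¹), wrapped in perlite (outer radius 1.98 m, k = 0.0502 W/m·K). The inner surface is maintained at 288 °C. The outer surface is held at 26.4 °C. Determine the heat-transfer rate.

Q = 420 W

Resistance network (inner→outer):
  R_aluminium = (1/0.994 − 1/1.04)/(4πk) = 0.04450/(4π·199) = 1.779×10^-5 K/W
  R_vermiculite board = (1/1.04 − 1/1.78)/(4πk) = 0.3997/(4π·0.0597) = 0.5328 K/W
  R_perlite = (1/1.78 − 1/1.98)/(4πk) = 0.05675/(4π·0.0502) = 0.08996 K/W
ΣR = 1.779×10^-5 + 0.5328 + 0.08996 = 0.6228 K/W
Q = ΔT/ΣR = (288 °C − 26.4 °C)/0.6228 = 420 W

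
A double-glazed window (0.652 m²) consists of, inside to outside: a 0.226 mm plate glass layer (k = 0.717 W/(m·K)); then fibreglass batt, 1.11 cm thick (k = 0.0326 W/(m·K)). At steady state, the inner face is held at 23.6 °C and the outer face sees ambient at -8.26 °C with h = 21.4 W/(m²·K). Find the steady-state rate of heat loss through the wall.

Resistance network (inner→outer):
  R_plate glass = L/(kA) = 2.26×10^-4/(0.717·0.652) = 4.834×10^-4 K/W
  R_fibreglass batt = L/(kA) = 0.0111/(0.0326·0.652) = 0.5222 K/W
  R_conv,out = 1/(hA) = 1/(21.4·0.652) = 0.07167 K/W
ΣR = 4.834×10^-4 + 0.5222 + 0.07167 = 0.5944 K/W
Q = ΔT/ΣR = (23.6 °C − -8.26 °C)/0.5944 = 53.6 W

Q = 53.6 W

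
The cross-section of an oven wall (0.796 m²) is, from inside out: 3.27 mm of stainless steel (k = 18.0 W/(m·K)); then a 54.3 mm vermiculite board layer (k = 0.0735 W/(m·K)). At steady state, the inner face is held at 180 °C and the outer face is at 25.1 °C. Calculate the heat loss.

Q = 167 W

Resistance network (inner→outer):
  R_stainless steel = L/(kA) = 0.00327/(18.0·0.796) = 2.282×10^-4 K/W
  R_vermiculite board = L/(kA) = 0.0543/(0.0735·0.796) = 0.9281 K/W
ΣR = 2.282×10^-4 + 0.9281 = 0.9283 K/W
Q = ΔT/ΣR = (180 °C − 25.1 °C)/0.9283 = 167 W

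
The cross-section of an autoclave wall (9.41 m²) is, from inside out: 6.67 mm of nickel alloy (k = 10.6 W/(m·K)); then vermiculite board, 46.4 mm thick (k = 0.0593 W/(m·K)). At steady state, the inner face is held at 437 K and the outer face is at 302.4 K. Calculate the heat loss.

Treat each layer as a resistance in series:
  R_nickel alloy = L/(kA) = 0.00667/(10.6·9.41) = 6.687×10^-5 K/W
  R_vermiculite board = L/(kA) = 0.0464/(0.0593·9.41) = 0.08315 K/W
ΣR = 6.687×10^-5 + 0.08315 = 0.08322 K/W
Q = ΔT/ΣR = (437 K − 302.4 K)/0.08322 = 1620 W

Q = 1620 W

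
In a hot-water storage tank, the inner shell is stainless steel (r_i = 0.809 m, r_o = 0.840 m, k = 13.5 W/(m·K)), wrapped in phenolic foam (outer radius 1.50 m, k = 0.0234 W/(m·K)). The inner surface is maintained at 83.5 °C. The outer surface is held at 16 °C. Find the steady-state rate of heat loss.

Series thermal resistances, inner to outer:
  R_stainless steel = (1/0.809 − 1/0.840)/(4πk) = 0.04562/(4π·13.5) = 2.689×10^-4 K/W
  R_phenolic foam = (1/0.840 − 1/1.50)/(4πk) = 0.5238/(4π·0.0234) = 1.781 K/W
ΣR = 2.689×10^-4 + 1.781 = 1.781 K/W
Q = ΔT/ΣR = (83.5 °C − 16 °C)/1.781 = 37.9 W

Q = 37.9 W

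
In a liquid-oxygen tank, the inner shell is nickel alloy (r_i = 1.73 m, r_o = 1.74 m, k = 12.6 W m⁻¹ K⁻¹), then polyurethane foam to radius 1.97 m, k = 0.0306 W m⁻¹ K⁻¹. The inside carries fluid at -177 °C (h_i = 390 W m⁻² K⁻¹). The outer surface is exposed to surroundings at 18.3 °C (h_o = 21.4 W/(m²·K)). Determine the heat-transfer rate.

Series thermal resistances, inner to outer:
  R_conv,in = 1/(4πr²h) = 1/(4π·1.73²·390) = 6.818×10^-5 K/W
  R_nickel alloy = (1/1.73 − 1/1.74)/(4πk) = 0.003322/(4π·12.6) = 2.098×10^-5 K/W
  R_polyurethane foam = (1/1.74 − 1/1.97)/(4πk) = 0.06710/(4π·0.0306) = 0.1745 K/W
  R_conv,out = 1/(4πr²h) = 1/(4π·1.97²·21.4) = 9.582×10^-4 K/W
ΣR = 6.818×10^-5 + 2.098×10^-5 + 0.1745 + 9.582×10^-4 = 0.1755 K/W
Q = ΔT/ΣR = (-177 °C − 18.3 °C)/0.1755 = -1110 W
(Negative Q ⇒ heat flows inward; heat gain = 1110 W.)

Q = 1110 W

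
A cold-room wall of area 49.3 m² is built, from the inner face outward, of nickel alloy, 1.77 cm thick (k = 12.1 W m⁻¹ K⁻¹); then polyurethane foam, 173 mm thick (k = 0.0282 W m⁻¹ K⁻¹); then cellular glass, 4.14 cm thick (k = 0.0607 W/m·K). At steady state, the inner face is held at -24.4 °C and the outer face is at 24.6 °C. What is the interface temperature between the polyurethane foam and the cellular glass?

T = 19.7 °C

Treat each layer as a resistance in series:
  R_nickel alloy = L/(kA) = 0.0177/(12.1·49.3) = 2.967×10^-5 K/W
  R_polyurethane foam = L/(kA) = 0.173/(0.0282·49.3) = 0.1244 K/W
  R_cellular glass = L/(kA) = 0.0414/(0.0607·49.3) = 0.01383 K/W
ΣR = 2.967×10^-5 + 0.1244 + 0.01383 = 0.1383 K/W
Q = ΔT/ΣR = (-24.4 °C − 24.6 °C)/0.1383 = -354.3 W
From the inner boundary to the polyurethane foam/cellular glass interface, ΣR_partial = 0.1244 K/W.
T_interface = T_in − Q·ΣR_partial = -24.4 °C − (-354.3)(0.1244) = 19.7 °C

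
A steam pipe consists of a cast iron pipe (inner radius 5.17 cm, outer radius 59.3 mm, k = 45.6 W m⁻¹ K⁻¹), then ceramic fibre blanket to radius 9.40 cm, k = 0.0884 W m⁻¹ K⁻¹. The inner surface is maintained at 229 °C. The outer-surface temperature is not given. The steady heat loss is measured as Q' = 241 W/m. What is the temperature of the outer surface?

Sum the resistances:
  R'_cast iron = ln(0.0593/0.0517)/(2πk) = 0.1372/(2π·45.6) = 4.787×10^-4 m·K/W
  R'_ceramic fibre blanket = ln(0.0940/0.0593)/(2πk) = 0.4607/(2π·0.0884) = 0.8294 m·K/W
ΣR = 0.8299 m·K/W
ΔT = Q'·ΣR = 241 × 0.8299 = 200.0 K
Heat flows outward, so T_out = T_in − ΔT = 229 − 200.0 = 29.0 °C

T_out = 29.0 °C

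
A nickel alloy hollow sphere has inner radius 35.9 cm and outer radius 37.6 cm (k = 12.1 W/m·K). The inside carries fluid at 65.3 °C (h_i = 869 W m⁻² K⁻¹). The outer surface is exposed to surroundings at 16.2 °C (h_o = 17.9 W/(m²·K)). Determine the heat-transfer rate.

Treat each layer as a resistance in series:
  R_conv,in = 1/(4πr²h) = 1/(4π·0.359²·869) = 7.105×10^-4 K/W
  R_nickel alloy = (1/0.359 − 1/0.376)/(4πk) = 0.1259/(4π·12.1) = 8.283×10^-4 K/W
  R_conv,out = 1/(4πr²h) = 1/(4π·0.376²·17.9) = 0.03145 K/W
ΣR = 7.105×10^-4 + 8.283×10^-4 + 0.03145 = 0.03299 K/W
Q = ΔT/ΣR = (65.3 °C − 16.2 °C)/0.03299 = 1490 W

Q = 1490 W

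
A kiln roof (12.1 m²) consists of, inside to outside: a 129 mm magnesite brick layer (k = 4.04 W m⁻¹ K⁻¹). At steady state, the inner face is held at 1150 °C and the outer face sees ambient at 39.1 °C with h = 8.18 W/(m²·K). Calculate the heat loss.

Q = 87.2 kW

Resistance network (inner→outer):
  R_magnesite brick = L/(kA) = 0.129/(4.04·12.1) = 0.002639 K/W
  R_conv,out = 1/(hA) = 1/(8.18·12.1) = 0.01010 K/W
ΣR = 0.002639 + 0.01010 = 0.01274 K/W
Q = ΔT/ΣR = (1150 °C − 39.1 °C)/0.01274 = 87200 W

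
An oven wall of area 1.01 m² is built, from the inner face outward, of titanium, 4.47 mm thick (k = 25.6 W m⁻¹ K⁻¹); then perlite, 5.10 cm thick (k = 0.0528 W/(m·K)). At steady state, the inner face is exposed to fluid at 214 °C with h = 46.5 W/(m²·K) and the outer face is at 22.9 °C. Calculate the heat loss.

Q = 195 W

Series thermal resistances, inner to outer:
  R_conv,in = 1/(hA) = 1/(46.5·1.01) = 0.02129 K/W
  R_titanium = L/(kA) = 0.00447/(25.6·1.01) = 1.729×10^-4 K/W
  R_perlite = L/(kA) = 0.0510/(0.0528·1.01) = 0.9563 K/W
ΣR = 0.02129 + 1.729×10^-4 + 0.9563 = 0.9778 K/W
Q = ΔT/ΣR = (214 °C − 22.9 °C)/0.9778 = 195 W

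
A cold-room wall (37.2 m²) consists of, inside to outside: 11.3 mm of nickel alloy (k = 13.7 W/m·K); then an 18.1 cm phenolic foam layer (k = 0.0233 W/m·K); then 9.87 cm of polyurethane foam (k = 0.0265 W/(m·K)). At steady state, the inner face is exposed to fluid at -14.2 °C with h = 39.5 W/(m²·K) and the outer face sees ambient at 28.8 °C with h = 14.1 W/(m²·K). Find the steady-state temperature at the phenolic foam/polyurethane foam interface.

Treat each layer as a resistance in series:
  R_conv,in = 1/(hA) = 1/(39.5·37.2) = 6.805×10^-4 K/W
  R_nickel alloy = L/(kA) = 0.0113/(13.7·37.2) = 2.217×10^-5 K/W
  R_phenolic foam = L/(kA) = 0.181/(0.0233·37.2) = 0.2088 K/W
  R_polyurethane foam = L/(kA) = 0.0987/(0.0265·37.2) = 0.1001 K/W
  R_conv,out = 1/(hA) = 1/(14.1·37.2) = 0.001907 K/W
ΣR = 6.805×10^-4 + 2.217×10^-5 + 0.2088 + 0.1001 + 0.001907 = 0.3115 K/W
Q = ΔT/ΣR = (-14.2 °C − 28.8 °C)/0.3115 = -138.0 W
From the inner boundary to the phenolic foam/polyurethane foam interface, ΣR_partial = 0.2095 K/W.
T_interface = T_in − Q·ΣR_partial = -14.2 °C − (-138.0)(0.2095) = 14.7 °C

T = 14.7 °C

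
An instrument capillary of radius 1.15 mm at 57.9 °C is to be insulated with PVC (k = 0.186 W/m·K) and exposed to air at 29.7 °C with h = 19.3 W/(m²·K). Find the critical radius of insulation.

For a cylinder, r_cr = k_ins/h = 0.186/19.3 = 0.00964 m = 0.964 cm

r_cr = 0.964 cm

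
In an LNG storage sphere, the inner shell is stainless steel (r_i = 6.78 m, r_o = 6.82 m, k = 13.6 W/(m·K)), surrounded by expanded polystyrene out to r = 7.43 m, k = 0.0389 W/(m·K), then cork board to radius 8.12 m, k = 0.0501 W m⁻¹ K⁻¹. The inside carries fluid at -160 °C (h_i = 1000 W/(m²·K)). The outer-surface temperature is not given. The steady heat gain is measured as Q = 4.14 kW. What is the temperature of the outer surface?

Sum the resistances:
  R_conv,in = 1/(4πr²h) = 1/(4π·6.78²·1000) = 1.731×10^-6 K/W
  R_stainless steel = (1/6.78 − 1/6.82)/(4πk) = 8.651×10^-4/(4π·13.6) = 5.062×10^-6 K/W
  R_expanded polystyrene = (1/6.82 − 1/7.43)/(4πk) = 0.01204/(4π·0.0389) = 0.02463 K/W
  R_cork board = (1/7.43 − 1/8.12)/(4πk) = 0.01144/(4π·0.0501) = 0.01817 K/W
ΣR = 0.04280 K/W
ΔT = Q·ΣR = 4140 × 0.04280 = 177.2 K
Heat flows inward, so T_out = T_in + ΔT = -160 + 177.2 = 17.2 °C

T_out = 17.2 °C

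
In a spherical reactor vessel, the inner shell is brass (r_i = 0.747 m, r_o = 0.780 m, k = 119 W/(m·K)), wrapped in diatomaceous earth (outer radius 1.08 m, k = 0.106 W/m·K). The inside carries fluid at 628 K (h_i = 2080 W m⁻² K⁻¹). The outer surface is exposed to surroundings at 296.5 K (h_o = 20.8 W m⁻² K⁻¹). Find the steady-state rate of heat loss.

Q = 1220 W

Treat each layer as a resistance in series:
  R_conv,in = 1/(4πr²h) = 1/(4π·0.747²·2080) = 6.856×10^-5 K/W
  R_brass = (1/0.747 − 1/0.780)/(4πk) = 0.05664/(4π·119) = 3.787×10^-5 K/W
  R_diatomaceous earth = (1/0.780 − 1/1.08)/(4πk) = 0.3561/(4π·0.106) = 0.2674 K/W
  R_conv,out = 1/(4πr²h) = 1/(4π·1.08²·20.8) = 0.003280 K/W
ΣR = 6.856×10^-5 + 3.787×10^-5 + 0.2674 + 0.003280 = 0.2708 K/W
Q = ΔT/ΣR = (628 K − 296.5 K)/0.2708 = 1220 W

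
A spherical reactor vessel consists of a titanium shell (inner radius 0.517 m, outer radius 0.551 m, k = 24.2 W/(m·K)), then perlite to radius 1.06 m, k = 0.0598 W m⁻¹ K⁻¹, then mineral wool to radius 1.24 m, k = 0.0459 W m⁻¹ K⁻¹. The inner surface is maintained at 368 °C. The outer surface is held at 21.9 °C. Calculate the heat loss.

Q = 248 W

Resistance network (inner→outer):
  R_titanium = (1/0.517 − 1/0.551)/(4πk) = 0.1194/(4π·24.2) = 3.925×10^-4 K/W
  R_perlite = (1/0.551 − 1/1.06)/(4πk) = 0.8715/(4π·0.0598) = 1.160 K/W
  R_mineral wool = (1/1.06 − 1/1.24)/(4πk) = 0.1369/(4π·0.0459) = 0.2374 K/W
ΣR = 3.925×10^-4 + 1.160 + 0.2374 = 1.398 K/W
Q = ΔT/ΣR = (368 °C − 21.9 °C)/1.398 = 248 W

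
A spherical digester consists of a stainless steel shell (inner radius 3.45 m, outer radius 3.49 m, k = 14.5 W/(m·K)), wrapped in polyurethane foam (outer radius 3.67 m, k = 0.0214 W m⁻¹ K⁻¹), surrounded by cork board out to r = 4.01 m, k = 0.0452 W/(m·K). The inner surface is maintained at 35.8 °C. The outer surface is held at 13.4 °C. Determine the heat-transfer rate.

Q = 241 W

Series thermal resistances, inner to outer:
  R_stainless steel = (1/3.45 − 1/3.49)/(4πk) = 0.003322/(4π·14.5) = 1.823×10^-5 K/W
  R_polyurethane foam = (1/3.49 − 1/3.67)/(4πk) = 0.01405/(4π·0.0214) = 0.05226 K/W
  R_cork board = (1/3.67 − 1/4.01)/(4πk) = 0.02310/(4π·0.0452) = 0.04067 K/W
ΣR = 1.823×10^-5 + 0.05226 + 0.04067 = 0.09295 K/W
Q = ΔT/ΣR = (35.8 °C − 13.4 °C)/0.09295 = 241 W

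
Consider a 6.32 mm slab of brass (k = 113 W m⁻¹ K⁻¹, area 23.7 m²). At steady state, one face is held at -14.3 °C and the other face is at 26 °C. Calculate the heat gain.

Q = kA·ΔT/L = 113 × 23.7 × |-14.3 °C − 26 °C| / 0.00632 = 1.71×10^7 W

Q = 1.71×10^7 W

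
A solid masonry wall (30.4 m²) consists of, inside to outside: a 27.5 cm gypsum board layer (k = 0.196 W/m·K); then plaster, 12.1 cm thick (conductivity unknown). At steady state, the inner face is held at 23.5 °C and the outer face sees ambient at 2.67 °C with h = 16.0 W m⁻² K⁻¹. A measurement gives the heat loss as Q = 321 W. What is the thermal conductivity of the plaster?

k = 0.239 W/m·K

ΣR = ΔT/Q = |23.5 − 2.67|/321 = 0.06489 K/W
Known resistances:
  R_gypsum board = L/(kA) = 0.275/(0.196·30.4) = 0.04615 K/W
  R_conv,out = 1/(hA) = 1/(16.0·30.4) = 0.002056 K/W
R_plaster = ΣR − ΣR_known = 0.06489 − 0.04821 = 0.01668 K/W
L/(kA) = 0.01668 ⇒ k = 0.121/(0.01668·30.4) = 0.239 W/m·K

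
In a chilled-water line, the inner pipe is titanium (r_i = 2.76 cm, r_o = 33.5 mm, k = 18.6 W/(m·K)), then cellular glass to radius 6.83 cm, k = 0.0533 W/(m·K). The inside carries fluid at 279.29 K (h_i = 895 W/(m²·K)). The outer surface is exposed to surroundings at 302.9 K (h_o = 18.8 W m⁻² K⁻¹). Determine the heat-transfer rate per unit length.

Treat each layer as a resistance in series:
  R'_conv,in = 1/(2πr h) = 1/(2π·0.0276·895) = 0.006443 m·K/W
  R'_titanium = ln(0.0335/0.0276)/(2πk) = 0.1937/(2π·18.6) = 0.001658 m·K/W
  R'_cellular glass = ln(0.0683/0.0335)/(2πk) = 0.7124/(2π·0.0533) = 2.127 m·K/W
  R'_conv,out = 1/(2πr h) = 1/(2π·0.0683·18.8) = 0.1239 m·K/W
ΣR = 0.006443 + 0.001658 + 2.127 + 0.1239 = 2.259 m·K/W
Q' = ΔT/ΣR = (279.29 K − 302.9 K)/2.259 = -10.5 W/m
(Negative Q' ⇒ heat flows inward; heat gain = 10.5 W/m.)

Q' = 10.5 W/m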